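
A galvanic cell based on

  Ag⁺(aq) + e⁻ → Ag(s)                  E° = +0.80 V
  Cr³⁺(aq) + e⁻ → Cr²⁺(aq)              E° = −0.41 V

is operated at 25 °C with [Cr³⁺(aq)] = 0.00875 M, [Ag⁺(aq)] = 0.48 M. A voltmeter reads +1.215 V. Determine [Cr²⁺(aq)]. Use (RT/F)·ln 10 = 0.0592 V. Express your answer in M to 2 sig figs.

With Ag⁺/Ag at the cathode and Cr³⁺/Cr²⁺ at the anode, E°cell = +0.80 − (−0.41) = +1.21 V (n = 1).
Since E = E° − (0.0592/n)·log Q, log Q = n(E° − E)/0.0592 = −0.084.
The balanced reaction is Ag⁺(aq) + Cr²⁺(aq) → Ag(s) + Cr³⁺(aq), so Q = [Cr³⁺(aq)] / ([Ag⁺(aq)]·[Cr²⁺(aq)]).
Isolating [Cr²⁺(aq)] in Q = 10^{−0.084} yields log [Cr²⁺(aq)] = −1.655, i.e. 0.022 M.

0.022 M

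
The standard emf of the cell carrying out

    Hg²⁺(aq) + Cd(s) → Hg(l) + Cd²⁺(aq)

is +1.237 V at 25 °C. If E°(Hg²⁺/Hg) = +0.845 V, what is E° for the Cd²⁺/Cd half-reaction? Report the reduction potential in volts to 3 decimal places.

−0.392 V

In the reaction as written the Hg²⁺/Hg couple is reduced (cathode) and Cd²⁺/Cd is oxidized (anode), so E°cell = E°(Hg²⁺/Hg) − E°(Cd²⁺/Cd).
E°(Cd²⁺/Cd) = E°(cathode) − E°cell = +0.845 − (+1.237) = −0.392 V.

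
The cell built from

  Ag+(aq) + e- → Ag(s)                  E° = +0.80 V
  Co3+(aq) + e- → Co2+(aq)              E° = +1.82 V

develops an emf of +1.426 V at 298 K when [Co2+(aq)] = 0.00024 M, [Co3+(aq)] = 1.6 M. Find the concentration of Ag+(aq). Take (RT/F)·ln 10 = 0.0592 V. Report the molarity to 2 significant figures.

0.00092 M

Co³⁺/Co²⁺ is the cathode (higher E°); E°cell = +1.82 − (+0.80) = +1.02 V with n = 1.
Rearranging E = E° − (0.0592/n)·log Q gives log Q = 1(+1.02 − (+1.426))/0.0592 = −6.858.
Balancing electrons gives Co3+(aq) + Ag(s) → Co2+(aq) + Ag+(aq); thus Q = ([Co2+(aq)]·[Ag+(aq)]) / [Co3+(aq)].
Solving for the unknown gives log [Ag+(aq)] = −3.034, so [Ag+(aq)] ≈ 0.00092 M.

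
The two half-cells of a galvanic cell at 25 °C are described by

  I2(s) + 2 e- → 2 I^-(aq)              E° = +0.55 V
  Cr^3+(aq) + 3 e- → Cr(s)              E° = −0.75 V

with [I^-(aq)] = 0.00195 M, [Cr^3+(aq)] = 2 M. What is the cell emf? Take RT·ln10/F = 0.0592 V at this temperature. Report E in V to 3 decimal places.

Since E°(I₂/I⁻) > E°(Cr³⁺/Cr), I₂/I⁻ serves as the cathode.
E°cell = +0.55 − (−0.75) = +1.30 V, with n = 6 electrons transferred.
The balanced reaction is 3 I2(s) + 2 Cr(s) → 6 I^-(aq) + 2 Cr^3+(aq), so Q = [I^-(aq)]^6·[Cr^3+(aq)]^2 = 2.2×10^−16 and log Q = −15.658.
E = E° − (0.0592/n)·log Q = +1.30 − (0.0592/6)(−15.658) = +1.454 V.

+1.454 V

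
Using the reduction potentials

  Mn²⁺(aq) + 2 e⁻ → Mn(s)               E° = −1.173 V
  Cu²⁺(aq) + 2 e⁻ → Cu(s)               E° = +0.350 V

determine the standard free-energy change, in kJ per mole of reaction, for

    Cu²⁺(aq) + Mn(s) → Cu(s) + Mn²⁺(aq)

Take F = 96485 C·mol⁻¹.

−294 kJ/mol

In the reaction as written Cu²⁺(aq) is reduced, so the Cu²⁺/Cu couple is the cathode and Mn²⁺/Mn is the anode.
E°cell = +0.350 − (−1.173) = +1.523 V; balancing electrons gives n = 2.
ΔG° = −nFE°cell = −(2)(96485)(+1.523) J/mol = −294 kJ/mol.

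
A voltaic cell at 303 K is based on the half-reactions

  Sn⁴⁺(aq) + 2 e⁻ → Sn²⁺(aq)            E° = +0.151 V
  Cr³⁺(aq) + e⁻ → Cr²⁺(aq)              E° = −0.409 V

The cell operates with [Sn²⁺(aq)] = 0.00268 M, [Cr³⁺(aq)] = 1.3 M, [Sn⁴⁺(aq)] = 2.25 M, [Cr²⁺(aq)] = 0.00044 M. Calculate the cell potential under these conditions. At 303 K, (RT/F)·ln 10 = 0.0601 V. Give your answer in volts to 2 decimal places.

Sn⁴⁺/Sn²⁺ is reduced (cathode, E° = +0.151 V) and Cr³⁺/Cr²⁺ is oxidized (anode).
The standard potential is +0.151 − (−0.409) = +0.560 V and the balanced reaction transfers n = 2 electrons.
The balanced reaction is Sn⁴⁺(aq) + 2 Cr²⁺(aq) → Sn²⁺(aq) + 2 Cr³⁺(aq), so Q = ([Sn²⁺(aq)]·[Cr³⁺(aq)]^2) / ([Sn⁴⁺(aq)]·[Cr²⁺(aq)]^2) = 1.04×10^4 and log Q = 4.017.
E = E° − (0.0601/n)·log Q = +0.560 − (0.0601/2)(4.017) = +0.44 V.

+0.44 V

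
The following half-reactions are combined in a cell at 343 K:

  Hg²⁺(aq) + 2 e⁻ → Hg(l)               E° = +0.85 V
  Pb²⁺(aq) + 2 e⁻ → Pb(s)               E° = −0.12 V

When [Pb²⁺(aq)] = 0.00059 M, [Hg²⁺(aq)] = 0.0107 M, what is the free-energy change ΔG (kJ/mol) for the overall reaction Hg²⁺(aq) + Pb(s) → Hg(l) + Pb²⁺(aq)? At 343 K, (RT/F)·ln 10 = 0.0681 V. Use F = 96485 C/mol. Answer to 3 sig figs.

The standard cell potential is +0.85 − (−0.12) = +0.97 V, with n = 2 electrons in the balanced equation.
The reaction quotient is [Pb²⁺(aq)] / [Hg²⁺(aq)] = 0.0551; by Nernst, E = +0.97 − (0.0681/2)(−1.259) = +1.0129 V.
Then ΔG = −nFE = −2 × 96485 × +1.0129 J/mol = −195 kJ/mol.

−195 kJ/mol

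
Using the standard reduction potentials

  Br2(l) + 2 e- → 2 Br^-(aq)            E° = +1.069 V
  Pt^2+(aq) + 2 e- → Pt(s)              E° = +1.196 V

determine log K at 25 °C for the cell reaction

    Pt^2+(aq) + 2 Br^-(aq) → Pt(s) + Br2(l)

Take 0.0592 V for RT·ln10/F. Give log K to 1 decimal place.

The Pt²⁺/Pt couple is reduced (cathode); E°cell = +1.196 − (+1.069) = +0.127 V with n = 2.
At equilibrium E = 0, so log K = nE°cell / 0.0592 = (2)(+0.127) / 0.0592 = 4.3.

log K = 4.3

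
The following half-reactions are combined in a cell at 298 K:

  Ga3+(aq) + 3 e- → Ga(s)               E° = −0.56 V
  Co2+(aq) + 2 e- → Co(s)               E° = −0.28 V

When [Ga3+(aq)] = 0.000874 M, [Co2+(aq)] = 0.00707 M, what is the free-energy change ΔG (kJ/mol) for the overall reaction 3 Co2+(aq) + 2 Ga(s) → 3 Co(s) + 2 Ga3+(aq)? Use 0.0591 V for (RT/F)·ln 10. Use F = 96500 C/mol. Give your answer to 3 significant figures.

E°cell = −0.28 − (−0.56) = +0.28 V; the balanced reaction transfers n = 6 electrons.
Q = [Ga3+(aq)]^2 / [Co2+(aq)]^3 = 2.16, so log Q = 0.335 and E = +0.28 − (0.0591/6)(0.335) = +0.2767 V.
Finally ΔG = −nFE = −(6)(96500 C/mol)(+0.2767 V) = −160 kJ/mol.

−160 kJ/mol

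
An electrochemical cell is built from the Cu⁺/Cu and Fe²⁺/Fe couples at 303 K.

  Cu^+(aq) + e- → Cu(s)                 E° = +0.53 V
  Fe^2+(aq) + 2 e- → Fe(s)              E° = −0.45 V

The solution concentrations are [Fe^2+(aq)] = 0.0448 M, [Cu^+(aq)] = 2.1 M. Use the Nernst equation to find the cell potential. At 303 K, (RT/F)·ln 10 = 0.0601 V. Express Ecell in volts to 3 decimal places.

Since E°(Cu⁺/Cu) > E°(Fe²⁺/Fe), Cu⁺/Cu serves as the cathode.
The standard potential is +0.53 − (−0.45) = +0.98 V and the balanced reaction transfers n = 2 electrons.
The balanced reaction is 2 Cu^+(aq) + Fe(s) → 2 Cu(s) + Fe^2+(aq), so Q = [Fe^2+(aq)] / [Cu^+(aq)]^2 = 0.0102 and log Q = −1.993.
By the Nernst equation, E = +0.98 − (0.0601/2)·(−1.993) = +1.040 V.

+1.040 V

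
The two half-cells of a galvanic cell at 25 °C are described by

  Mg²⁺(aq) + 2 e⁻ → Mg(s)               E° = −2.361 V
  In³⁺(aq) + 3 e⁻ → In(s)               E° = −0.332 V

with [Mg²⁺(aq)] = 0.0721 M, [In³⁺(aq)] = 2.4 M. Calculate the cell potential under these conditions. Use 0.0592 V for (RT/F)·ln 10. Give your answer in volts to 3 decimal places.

+2.070 V

Since E°(In³⁺/In) > E°(Mg²⁺/Mg), In³⁺/In serves as the cathode.
The standard potential is −0.332 − (−2.361) = +2.029 V and the balanced reaction transfers n = 6 electrons.
Balancing gives 2 In³⁺(aq) + 3 Mg(s) → 2 In(s) + 3 Mg²⁺(aq); hence Q = [Mg²⁺(aq)]^3 / [In³⁺(aq)]^2 = 6.51×10^−5 (log Q = −4.187).
E = E° − (0.0592/n)·log Q = +2.029 − (0.0592/6)(−4.187) = +2.070 V.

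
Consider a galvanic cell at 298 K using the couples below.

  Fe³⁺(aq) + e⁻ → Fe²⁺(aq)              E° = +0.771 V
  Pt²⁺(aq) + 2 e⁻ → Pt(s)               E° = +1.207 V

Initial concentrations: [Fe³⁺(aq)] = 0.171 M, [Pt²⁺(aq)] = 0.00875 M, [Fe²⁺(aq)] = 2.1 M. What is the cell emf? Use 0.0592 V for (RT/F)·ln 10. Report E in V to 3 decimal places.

The Pt²⁺/Pt couple has the more positive E°, so it is the cathode; Fe³⁺/Fe²⁺ is the anode.
E°cell = +1.207 − (+0.771) = +0.436 V, with n = 2 electrons transferred.
Balancing gives Pt²⁺(aq) + 2 Fe²⁺(aq) → Pt(s) + 2 Fe³⁺(aq); hence Q = [Fe³⁺(aq)]^2 / ([Pt²⁺(aq)]·[Fe²⁺(aq)]^2) = 0.758 (log Q = −0.120).
Applying E = E° − (RT ln10/nF)·log Q gives +0.436 − (0.0592/2)(−0.120) = +0.440 V.

+0.440 V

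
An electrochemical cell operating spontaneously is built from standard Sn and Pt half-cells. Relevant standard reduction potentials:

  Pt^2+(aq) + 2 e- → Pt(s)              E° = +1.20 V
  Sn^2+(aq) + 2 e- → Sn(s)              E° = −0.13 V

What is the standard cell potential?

+1.33 V

Of the two couples in this cell, the one with the more positive reduction potential is reduced at the cathode: here that is Pt²⁺/Pt (+1.20 V); Sn²⁺/Sn (−0.13 V) is the anode.
E°cell = E°(cathode) − E°(anode) = +1.20 − (−0.13) = +1.33 V.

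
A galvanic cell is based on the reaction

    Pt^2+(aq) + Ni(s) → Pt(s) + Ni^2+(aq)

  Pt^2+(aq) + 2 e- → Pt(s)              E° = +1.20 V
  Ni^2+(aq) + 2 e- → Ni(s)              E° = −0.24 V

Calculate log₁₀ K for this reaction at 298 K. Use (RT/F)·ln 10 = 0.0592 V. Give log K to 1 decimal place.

log K = 48.6

The Pt²⁺/Pt couple is reduced (cathode); E°cell = +1.20 − (−0.24) = +1.44 V with n = 2.
At equilibrium E = 0, so log K = nE°cell / 0.0592 = (2)(+1.44) / 0.0592 = 48.6.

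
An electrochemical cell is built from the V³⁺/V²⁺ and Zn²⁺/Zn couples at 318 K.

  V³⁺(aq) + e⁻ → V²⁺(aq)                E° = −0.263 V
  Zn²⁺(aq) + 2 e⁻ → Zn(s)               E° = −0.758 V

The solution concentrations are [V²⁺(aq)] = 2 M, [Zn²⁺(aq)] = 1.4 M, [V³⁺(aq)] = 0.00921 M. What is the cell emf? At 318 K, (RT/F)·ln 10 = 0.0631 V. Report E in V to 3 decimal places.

Since E°(V³⁺/V²⁺) > E°(Zn²⁺/Zn), V³⁺/V²⁺ serves as the cathode.
The standard potential is −0.263 − (−0.758) = +0.495 V and the balanced reaction transfers n = 2 electrons.
For the overall reaction 2 V³⁺(aq) + Zn(s) → 2 V²⁺(aq) + Zn²⁺(aq), Q = ([V²⁺(aq)]^2·[Zn²⁺(aq)]) / [V³⁺(aq)]^2 = 6.6×10^4, giving log Q = 4.820.
E = E° − (0.0631/n)·log Q = +0.495 − (0.0631/2)(4.820) = +0.343 V.

+0.343 V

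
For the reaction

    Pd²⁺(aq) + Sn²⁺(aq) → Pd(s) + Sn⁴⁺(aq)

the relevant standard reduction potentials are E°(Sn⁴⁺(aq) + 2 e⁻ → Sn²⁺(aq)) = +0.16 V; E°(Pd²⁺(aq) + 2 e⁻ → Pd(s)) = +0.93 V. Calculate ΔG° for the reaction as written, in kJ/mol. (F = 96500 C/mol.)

In the reaction as written Pd²⁺(aq) is reduced, so the Pd²⁺/Pd couple is the cathode and Sn⁴⁺/Sn²⁺ is the anode.
E°cell = +0.93 − (+0.16) = +0.77 V; balancing electrons gives n = 2.
ΔG° = −nFE°cell = −(2)(96500)(+0.77) J/mol = −149 kJ/mol.

−149 kJ/mol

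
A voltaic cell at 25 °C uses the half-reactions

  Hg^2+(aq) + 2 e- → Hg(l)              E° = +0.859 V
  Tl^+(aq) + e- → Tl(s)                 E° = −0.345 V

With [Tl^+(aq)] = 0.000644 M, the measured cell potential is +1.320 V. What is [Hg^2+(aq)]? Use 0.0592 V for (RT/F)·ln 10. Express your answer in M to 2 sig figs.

The Hg²⁺/Hg couple has the larger reduction potential, so it is the cathode: E°cell = +0.859 − (−0.345) = +1.204 V and n = 2.
Rearranging E = E° − (0.0592/n)·log Q gives log Q = 2(+1.204 − (+1.320))/0.0592 = −3.919.
For Hg^2+(aq) + 2 Tl(s) → Hg(l) + 2 Tl^+(aq), the reaction quotient is Q = [Tl^+(aq)]^2 / [Hg^2+(aq)].
Solving for the unknown gives log [Hg^2+(aq)] = −2.463, so [Hg^2+(aq)] ≈ 0.0034 M.

0.0034 M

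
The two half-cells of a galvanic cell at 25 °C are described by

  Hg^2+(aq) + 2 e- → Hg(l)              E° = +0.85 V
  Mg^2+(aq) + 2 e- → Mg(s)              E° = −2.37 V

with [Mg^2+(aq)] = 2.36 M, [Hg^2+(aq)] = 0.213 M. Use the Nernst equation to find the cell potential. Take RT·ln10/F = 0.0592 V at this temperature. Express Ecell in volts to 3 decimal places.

The Hg²⁺/Hg couple has the more positive E°, so it is the cathode; Mg²⁺/Mg is the anode.
E°cell = +0.85 − (−2.37) = +3.22 V, with n = 2 electrons transferred.
For the overall reaction Hg^2+(aq) + Mg(s) → Hg(l) + Mg^2+(aq), Q = [Mg^2+(aq)] / [Hg^2+(aq)] = 11.1, giving log Q = 1.045.
E = E° − (0.0592/n)·log Q = +3.22 − (0.0592/2)(1.045) = +3.189 V.

+3.189 V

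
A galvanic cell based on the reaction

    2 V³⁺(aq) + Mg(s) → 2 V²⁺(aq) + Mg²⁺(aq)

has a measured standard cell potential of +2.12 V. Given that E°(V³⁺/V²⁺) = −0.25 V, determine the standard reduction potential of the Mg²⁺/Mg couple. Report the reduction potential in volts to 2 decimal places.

In the reaction as written the V³⁺/V²⁺ couple is reduced (cathode) and Mg²⁺/Mg is oxidized (anode), so E°cell = E°(V³⁺/V²⁺) − E°(Mg²⁺/Mg).
E°(Mg²⁺/Mg) = E°(cathode) − E°cell = −0.25 − (+2.12) = −2.37 V.

−2.37 V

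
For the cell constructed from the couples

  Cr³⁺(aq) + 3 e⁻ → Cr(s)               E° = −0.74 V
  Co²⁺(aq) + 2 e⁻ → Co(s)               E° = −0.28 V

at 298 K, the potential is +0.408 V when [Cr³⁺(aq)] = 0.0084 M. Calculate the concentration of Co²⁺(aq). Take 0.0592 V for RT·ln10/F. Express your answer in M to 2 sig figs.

The Co²⁺/Co couple has the larger reduction potential, so it is the cathode: E°cell = −0.28 − (−0.74) = +0.46 V and n = 6.
Since E = E° − (0.0592/n)·log Q, log Q = n(E° − E)/0.0592 = 5.270.
Balancing electrons gives 3 Co²⁺(aq) + 2 Cr(s) → 3 Co(s) + 2 Cr³⁺(aq); thus Q = [Cr³⁺(aq)]^2 / [Co²⁺(aq)]^3.
Isolating [Co²⁺(aq)] in Q = 10^{5.270} yields log [Co²⁺(aq)] = −3.140, i.e. 0.00072 M.

0.00072 M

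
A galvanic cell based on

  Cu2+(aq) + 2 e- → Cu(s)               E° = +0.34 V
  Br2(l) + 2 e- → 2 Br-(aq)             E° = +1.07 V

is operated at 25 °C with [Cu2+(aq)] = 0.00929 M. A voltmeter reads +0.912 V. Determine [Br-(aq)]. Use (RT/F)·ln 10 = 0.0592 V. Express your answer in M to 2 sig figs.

Br₂/Br⁻ is the cathode (higher E°); E°cell = +1.07 − (+0.34) = +0.73 V with n = 2.
From the Nernst equation, log Q = n(E° − E)/0.0592 = 2·(+0.73 − (+0.912))/0.0592 = −6.149.
For Br2(l) + Cu(s) → 2 Br-(aq) + Cu2+(aq), the reaction quotient is Q = [Br-(aq)]^2·[Cu2+(aq)].
Solving for the unknown gives log [Br-(aq)] = −2.059, so [Br-(aq)] ≈ 0.0087 M.

0.0087 M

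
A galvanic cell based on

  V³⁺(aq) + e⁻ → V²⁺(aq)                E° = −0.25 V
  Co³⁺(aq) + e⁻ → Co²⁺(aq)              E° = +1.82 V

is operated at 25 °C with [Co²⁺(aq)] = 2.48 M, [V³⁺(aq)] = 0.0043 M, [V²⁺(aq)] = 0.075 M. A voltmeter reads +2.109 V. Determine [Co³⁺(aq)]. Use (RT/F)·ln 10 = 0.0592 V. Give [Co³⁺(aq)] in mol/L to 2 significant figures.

0.65 M

With Co³⁺/Co²⁺ at the cathode and V³⁺/V²⁺ at the anode, E°cell = +1.82 − (−0.25) = +2.07 V (n = 1).
Rearranging E = E° − (0.0592/n)·log Q gives log Q = 1(+2.07 − (+2.109))/0.0592 = −0.659.
The balanced reaction is Co³⁺(aq) + V²⁺(aq) → Co²⁺(aq) + V³⁺(aq), so Q = ([Co²⁺(aq)]·[V³⁺(aq)]) / ([Co³⁺(aq)]·[V²⁺(aq)]).
Isolating [Co³⁺(aq)] in Q = 10^{−0.659} yields log [Co³⁺(aq)] = −0.188, i.e. 0.65 M.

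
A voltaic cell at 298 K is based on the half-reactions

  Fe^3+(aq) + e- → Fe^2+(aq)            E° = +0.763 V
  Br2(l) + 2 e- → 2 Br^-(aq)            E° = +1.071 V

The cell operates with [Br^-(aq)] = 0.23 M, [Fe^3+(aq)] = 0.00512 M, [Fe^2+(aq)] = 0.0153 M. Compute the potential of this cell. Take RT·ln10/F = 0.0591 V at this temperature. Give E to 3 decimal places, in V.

The Br₂/Br⁻ couple has the more positive E°, so it is the cathode; Fe³⁺/Fe²⁺ is the anode.
E°cell = +1.071 − (+0.763) = +0.308 V, with n = 2 electrons transferred.
For the overall reaction Br2(l) + 2 Fe^2+(aq) → 2 Br^-(aq) + 2 Fe^3+(aq), Q = ([Br^-(aq)]^2·[Fe^3+(aq)]^2) / [Fe^2+(aq)]^2 = 0.00592, giving log Q = −2.227.
By the Nernst equation, E = +0.308 − (0.0591/2)·(−2.227) = +0.374 V.

+0.374 V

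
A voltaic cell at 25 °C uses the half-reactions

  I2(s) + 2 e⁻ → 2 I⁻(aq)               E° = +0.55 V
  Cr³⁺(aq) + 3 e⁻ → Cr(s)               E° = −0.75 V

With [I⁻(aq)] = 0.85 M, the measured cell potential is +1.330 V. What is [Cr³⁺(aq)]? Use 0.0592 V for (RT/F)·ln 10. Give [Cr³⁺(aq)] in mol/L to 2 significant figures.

0.049 M

The I₂/I⁻ couple has the larger reduction potential, so it is the cathode: E°cell = +0.55 − (−0.75) = +1.30 V and n = 6.
Since E = E° − (0.0592/n)·log Q, log Q = n(E° − E)/0.0592 = −3.041.
Balancing electrons gives 3 I2(s) + 2 Cr(s) → 6 I⁻(aq) + 2 Cr³⁺(aq); thus Q = [I⁻(aq)]^6·[Cr³⁺(aq)]^2.
Solving for the unknown gives log [Cr³⁺(aq)] = −1.309, so [Cr³⁺(aq)] ≈ 0.049 M.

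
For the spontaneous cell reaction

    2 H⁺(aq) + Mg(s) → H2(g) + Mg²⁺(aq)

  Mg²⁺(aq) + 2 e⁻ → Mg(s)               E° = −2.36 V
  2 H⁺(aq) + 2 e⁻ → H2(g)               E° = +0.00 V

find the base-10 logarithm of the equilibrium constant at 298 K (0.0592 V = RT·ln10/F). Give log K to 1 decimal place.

The 2H⁺/H₂ couple is reduced (cathode); E°cell = +0.00 − (−2.36) = +2.36 V with n = 2.
At equilibrium E = 0, so log K = nE°cell / 0.0592 = (2)(+2.36) / 0.0592 = 79.7.

log K = 79.7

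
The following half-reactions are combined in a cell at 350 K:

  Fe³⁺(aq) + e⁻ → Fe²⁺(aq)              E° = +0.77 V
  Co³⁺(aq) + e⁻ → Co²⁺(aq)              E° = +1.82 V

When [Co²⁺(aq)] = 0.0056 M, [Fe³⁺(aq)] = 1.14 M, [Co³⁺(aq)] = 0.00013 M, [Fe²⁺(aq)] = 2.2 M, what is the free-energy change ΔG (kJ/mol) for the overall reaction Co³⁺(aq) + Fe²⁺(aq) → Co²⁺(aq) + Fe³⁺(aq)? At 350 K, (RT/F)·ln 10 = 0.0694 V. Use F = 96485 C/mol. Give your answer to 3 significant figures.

−92.3 kJ/mol

The standard cell potential is +1.82 − (+0.77) = +1.05 V, with n = 1 electron in the balanced equation.
Here Q = ([Co²⁺(aq)]·[Fe³⁺(aq)]) / ([Co³⁺(aq)]·[Fe²⁺(aq)]) = 22.3 (log Q = 1.349), giving E = +1.05 − (0.0694/1)·(1.349) = +0.9564 V.
Then ΔG = −nFE = −1 × 96485 × +0.9564 J/mol = −92.3 kJ/mol.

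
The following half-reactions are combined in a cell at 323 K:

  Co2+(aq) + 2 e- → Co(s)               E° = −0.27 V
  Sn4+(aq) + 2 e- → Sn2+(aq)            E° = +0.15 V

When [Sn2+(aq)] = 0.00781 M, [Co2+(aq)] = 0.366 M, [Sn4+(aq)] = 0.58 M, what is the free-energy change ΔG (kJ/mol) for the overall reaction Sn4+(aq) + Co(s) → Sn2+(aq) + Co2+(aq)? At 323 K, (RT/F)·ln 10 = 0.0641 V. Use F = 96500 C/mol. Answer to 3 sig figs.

−95.3 kJ/mol

E°cell = +0.15 − (−0.27) = +0.42 V; the balanced reaction transfers n = 2 electrons.
Q = ([Sn2+(aq)]·[Co2+(aq)]) / [Sn4+(aq)] = 0.00493, so log Q = −2.307 and E = +0.42 − (0.0641/2)(−2.307) = +0.4939 V.
Finally ΔG = −nFE = −(2)(96500 C/mol)(+0.4939 V) = −95.3 kJ/mol.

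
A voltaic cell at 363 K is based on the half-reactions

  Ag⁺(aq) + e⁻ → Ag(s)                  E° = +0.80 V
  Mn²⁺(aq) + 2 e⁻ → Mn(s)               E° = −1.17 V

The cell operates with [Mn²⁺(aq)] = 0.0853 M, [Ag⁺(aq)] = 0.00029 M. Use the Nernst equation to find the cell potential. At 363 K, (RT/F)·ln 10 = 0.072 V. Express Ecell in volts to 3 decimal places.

+1.754 V

The Ag⁺/Ag couple has the more positive E°, so it is the cathode; Mn²⁺/Mn is the anode.
E°cell = E°cat − E°an = +0.80 − (−1.17) = +1.97 V; n = 2.
The balanced reaction is 2 Ag⁺(aq) + Mn(s) → 2 Ag(s) + Mn²⁺(aq), so Q = [Mn²⁺(aq)] / [Ag⁺(aq)]^2 = 1.01×10^6 and log Q = 6.006.
Applying E = E° − (RT ln10/nF)·log Q gives +1.97 − (0.072/2)(6.006) = +1.754 V.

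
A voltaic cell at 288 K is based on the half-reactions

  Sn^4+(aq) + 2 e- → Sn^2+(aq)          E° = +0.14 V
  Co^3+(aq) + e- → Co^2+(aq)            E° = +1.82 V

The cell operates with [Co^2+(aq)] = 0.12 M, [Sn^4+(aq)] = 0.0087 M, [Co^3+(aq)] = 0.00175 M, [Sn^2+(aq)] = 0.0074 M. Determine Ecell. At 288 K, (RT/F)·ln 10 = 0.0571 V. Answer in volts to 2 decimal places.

The Co³⁺/Co²⁺ couple has the more positive E°, so it is the cathode; Sn⁴⁺/Sn²⁺ is the anode.
E°cell = +1.82 − (+0.14) = +1.68 V, with n = 2 electrons transferred.
Balancing gives 2 Co^3+(aq) + Sn^2+(aq) → 2 Co^2+(aq) + Sn^4+(aq); hence Q = ([Co^2+(aq)]^2·[Sn^4+(aq)]) / ([Co^3+(aq)]^2·[Sn^2+(aq)]) = 5.53×10^3 (log Q = 3.743).
E = E° − (0.0571/n)·log Q = +1.68 − (0.0571/2)(3.743) = +1.57 V.

+1.57 V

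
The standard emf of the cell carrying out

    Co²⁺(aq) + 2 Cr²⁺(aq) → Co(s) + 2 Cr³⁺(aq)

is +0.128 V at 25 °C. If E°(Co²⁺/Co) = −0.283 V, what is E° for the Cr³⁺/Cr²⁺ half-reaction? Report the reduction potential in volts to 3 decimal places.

−0.411 V

In the reaction as written the Co²⁺/Co couple is reduced (cathode) and Cr³⁺/Cr²⁺ is oxidized (anode), so E°cell = E°(Co²⁺/Co) − E°(Cr³⁺/Cr²⁺).
E°(Cr³⁺/Cr²⁺) = E°(cathode) − E°cell = −0.283 − (+0.128) = −0.411 V.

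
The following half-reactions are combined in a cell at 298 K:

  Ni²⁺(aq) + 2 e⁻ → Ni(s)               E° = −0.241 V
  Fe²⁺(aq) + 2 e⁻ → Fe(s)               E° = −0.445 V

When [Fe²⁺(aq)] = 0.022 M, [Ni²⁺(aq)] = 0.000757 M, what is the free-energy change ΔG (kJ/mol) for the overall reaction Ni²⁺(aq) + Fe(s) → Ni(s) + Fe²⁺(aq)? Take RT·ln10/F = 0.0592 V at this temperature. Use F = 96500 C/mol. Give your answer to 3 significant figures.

−31.0 kJ/mol

The standard cell potential is −0.241 − (−0.445) = +0.204 V, with n = 2 electrons in the balanced equation.
Q = [Fe²⁺(aq)] / [Ni²⁺(aq)] = 29.1, so log Q = 1.463 and E = +0.204 − (0.0592/2)(1.463) = +0.1607 V.
ΔG = −nFE = −(2)(96500)(+0.1607) J/mol = −31.0 kJ/mol.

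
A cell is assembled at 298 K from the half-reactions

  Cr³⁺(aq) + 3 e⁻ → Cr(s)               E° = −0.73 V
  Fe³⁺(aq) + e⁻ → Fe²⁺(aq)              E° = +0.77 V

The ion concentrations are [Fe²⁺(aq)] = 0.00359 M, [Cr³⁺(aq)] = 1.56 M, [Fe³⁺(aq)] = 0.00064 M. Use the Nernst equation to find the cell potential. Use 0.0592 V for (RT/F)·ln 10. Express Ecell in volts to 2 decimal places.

Since E°(Fe³⁺/Fe²⁺) > E°(Cr³⁺/Cr), Fe³⁺/Fe²⁺ serves as the cathode.
E°cell = +0.77 − (−0.73) = +1.50 V, with n = 3 electrons transferred.
For the overall reaction 3 Fe³⁺(aq) + Cr(s) → 3 Fe²⁺(aq) + Cr³⁺(aq), Q = ([Fe²⁺(aq)]^3·[Cr³⁺(aq)]) / [Fe³⁺(aq)]^3 = 275, giving log Q = 2.440.
Applying E = E° − (RT ln10/nF)·log Q gives +1.50 − (0.0592/3)(2.440) = +1.45 V.

+1.45 V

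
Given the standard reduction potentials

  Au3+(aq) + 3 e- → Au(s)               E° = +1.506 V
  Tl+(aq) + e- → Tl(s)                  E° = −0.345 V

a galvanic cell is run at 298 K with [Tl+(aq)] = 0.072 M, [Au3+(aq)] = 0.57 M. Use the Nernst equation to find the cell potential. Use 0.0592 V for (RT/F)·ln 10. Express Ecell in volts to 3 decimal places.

Since E°(Au³⁺/Au) > E°(Tl⁺/Tl), Au³⁺/Au serves as the cathode.
The standard potential is +1.506 − (−0.345) = +1.851 V and the balanced reaction transfers n = 3 electrons.
The balanced reaction is Au3+(aq) + 3 Tl(s) → Au(s) + 3 Tl+(aq), so Q = [Tl+(aq)]^3 / [Au3+(aq)] = 0.000655 and log Q = −3.184.
By the Nernst equation, E = +1.851 − (0.0592/3)·(−3.184) = +1.914 V.

+1.914 V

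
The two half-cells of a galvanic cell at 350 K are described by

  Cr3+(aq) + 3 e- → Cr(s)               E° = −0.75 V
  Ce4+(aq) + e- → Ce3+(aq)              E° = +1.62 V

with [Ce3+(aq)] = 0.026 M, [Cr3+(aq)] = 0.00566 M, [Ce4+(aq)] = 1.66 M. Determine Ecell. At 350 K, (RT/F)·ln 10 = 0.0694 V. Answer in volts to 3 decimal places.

+2.547 V

Since E°(Ce⁴⁺/Ce³⁺) > E°(Cr³⁺/Cr), Ce⁴⁺/Ce³⁺ serves as the cathode.
The standard potential is +1.62 − (−0.75) = +2.37 V and the balanced reaction transfers n = 3 electrons.
Balancing gives 3 Ce4+(aq) + Cr(s) → 3 Ce3+(aq) + Cr3+(aq); hence Q = ([Ce3+(aq)]^3·[Cr3+(aq)]) / [Ce4+(aq)]^3 = 2.17×10^−8 (log Q = −7.663).
E = E° − (0.0694/n)·log Q = +2.37 − (0.0694/3)(−7.663) = +2.547 V.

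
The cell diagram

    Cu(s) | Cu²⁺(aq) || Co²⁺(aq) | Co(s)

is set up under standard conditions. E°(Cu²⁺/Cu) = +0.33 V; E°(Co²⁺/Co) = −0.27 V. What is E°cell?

−0.60 V

By convention the left-hand electrode in cell notation is the anode (oxidation) and the right-hand electrode is the cathode (reduction).
E°cell = E°(right) − E°(left) = −0.27 − (+0.33) = −0.60 V.
The negative sign shows that, as written, the cell would require an external voltage to drive the reaction.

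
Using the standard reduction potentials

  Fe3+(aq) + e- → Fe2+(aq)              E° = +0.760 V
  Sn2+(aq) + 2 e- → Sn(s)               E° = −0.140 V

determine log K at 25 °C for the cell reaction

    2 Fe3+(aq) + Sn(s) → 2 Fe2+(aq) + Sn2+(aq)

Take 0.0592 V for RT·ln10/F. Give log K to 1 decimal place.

log K = 30.4

The Fe³⁺/Fe²⁺ couple is reduced (cathode); E°cell = +0.760 − (−0.140) = +0.900 V with n = 2.
At equilibrium E = 0, so log K = nE°cell / 0.0592 = (2)(+0.900) / 0.0592 = 30.4.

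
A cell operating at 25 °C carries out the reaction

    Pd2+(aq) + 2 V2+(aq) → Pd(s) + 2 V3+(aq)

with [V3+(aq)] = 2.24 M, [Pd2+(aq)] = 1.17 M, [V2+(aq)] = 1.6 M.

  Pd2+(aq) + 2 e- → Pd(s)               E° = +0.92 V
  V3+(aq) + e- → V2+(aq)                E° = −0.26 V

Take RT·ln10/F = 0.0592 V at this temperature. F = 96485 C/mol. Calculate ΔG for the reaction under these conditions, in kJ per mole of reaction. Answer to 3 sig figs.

The standard cell potential is +0.92 − (−0.26) = +1.18 V, with n = 2 electrons in the balanced equation.
The reaction quotient is [V3+(aq)]^2 / ([Pd2+(aq)]·[V2+(aq)]^2) = 1.68; by Nernst, E = +1.18 − (0.0592/2)(0.224) = +1.1734 V.
ΔG = −nFE = −(2)(96485)(+1.1734) J/mol = −226 kJ/mol.

−226 kJ/mol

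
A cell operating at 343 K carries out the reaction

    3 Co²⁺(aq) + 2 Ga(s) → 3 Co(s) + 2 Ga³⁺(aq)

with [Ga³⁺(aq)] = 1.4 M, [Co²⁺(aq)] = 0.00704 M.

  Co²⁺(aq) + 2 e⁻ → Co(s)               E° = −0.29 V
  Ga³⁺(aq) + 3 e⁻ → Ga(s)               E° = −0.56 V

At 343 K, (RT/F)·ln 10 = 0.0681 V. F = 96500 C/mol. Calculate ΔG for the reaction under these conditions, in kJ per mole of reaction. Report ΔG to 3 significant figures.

−112 kJ/mol

E°cell = −0.29 − (−0.56) = +0.27 V; the balanced reaction transfers n = 6 electrons.
Here Q = [Ga³⁺(aq)]^2 / [Co²⁺(aq)]^3 = 5.62×10^6 (log Q = 6.750), giving E = +0.27 − (0.0681/6)·(6.750) = +0.1934 V.
Finally ΔG = −nFE = −(6)(96500 C/mol)(+0.1934 V) = −112 kJ/mol.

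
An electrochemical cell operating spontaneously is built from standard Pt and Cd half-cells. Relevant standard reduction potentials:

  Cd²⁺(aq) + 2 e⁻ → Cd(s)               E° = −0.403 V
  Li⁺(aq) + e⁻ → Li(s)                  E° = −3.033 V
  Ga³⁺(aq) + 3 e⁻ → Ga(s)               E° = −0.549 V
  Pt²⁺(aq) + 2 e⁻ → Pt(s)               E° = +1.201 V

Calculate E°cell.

Of the two couples in this cell, the one with the more positive reduction potential is reduced at the cathode: here that is Pt²⁺/Pt (+1.201 V); Cd²⁺/Cd (−0.403 V) is the anode.
E°cell = E°(cathode) − E°(anode) = +1.201 − (−0.403) = +1.604 V.

+1.604 V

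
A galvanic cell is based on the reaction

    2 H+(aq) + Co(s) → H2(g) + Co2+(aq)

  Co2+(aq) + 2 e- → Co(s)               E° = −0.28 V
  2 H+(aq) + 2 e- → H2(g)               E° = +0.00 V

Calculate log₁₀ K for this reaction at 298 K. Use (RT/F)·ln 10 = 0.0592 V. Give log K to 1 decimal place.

The 2H⁺/H₂ couple is reduced (cathode); E°cell = +0.00 − (−0.28) = +0.28 V with n = 2.
At equilibrium E = 0, so log K = nE°cell / 0.0592 = (2)(+0.28) / 0.0592 = 9.5.

log K = 9.5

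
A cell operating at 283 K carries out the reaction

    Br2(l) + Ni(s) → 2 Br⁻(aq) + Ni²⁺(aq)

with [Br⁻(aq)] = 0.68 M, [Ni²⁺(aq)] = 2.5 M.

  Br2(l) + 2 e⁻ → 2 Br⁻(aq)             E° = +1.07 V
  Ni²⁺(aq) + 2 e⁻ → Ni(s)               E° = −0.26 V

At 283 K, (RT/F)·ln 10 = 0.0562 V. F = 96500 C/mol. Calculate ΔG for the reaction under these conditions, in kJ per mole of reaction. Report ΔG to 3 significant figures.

With Br₂/Br⁻ reduced at the cathode, E°cell = +1.07 − (−0.26) = +1.33 V and n = 2.
Here Q = [Br⁻(aq)]^2·[Ni²⁺(aq)] = 1.16 (log Q = 0.063), giving E = +1.33 − (0.0562/2)·(0.063) = +1.3282 V.
ΔG = −nFE = −(2)(96500)(+1.3282) J/mol = −256 kJ/mol.

−256 kJ/mol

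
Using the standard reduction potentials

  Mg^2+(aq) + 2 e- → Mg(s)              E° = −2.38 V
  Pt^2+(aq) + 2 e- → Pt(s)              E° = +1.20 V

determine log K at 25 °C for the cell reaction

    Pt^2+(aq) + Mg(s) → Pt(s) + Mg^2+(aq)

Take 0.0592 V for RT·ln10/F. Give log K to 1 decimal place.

The Pt²⁺/Pt couple is reduced (cathode); E°cell = +1.20 − (−2.38) = +3.58 V with n = 2.
At equilibrium E = 0, so log K = nE°cell / 0.0592 = (2)(+3.58) / 0.0592 = 120.9.

log K = 120.9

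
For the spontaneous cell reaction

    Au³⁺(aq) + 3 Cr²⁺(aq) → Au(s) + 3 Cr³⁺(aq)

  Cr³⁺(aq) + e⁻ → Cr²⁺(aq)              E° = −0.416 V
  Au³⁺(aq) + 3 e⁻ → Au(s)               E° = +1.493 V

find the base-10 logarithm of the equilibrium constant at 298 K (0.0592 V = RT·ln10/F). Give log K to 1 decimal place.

The Au³⁺/Au couple is reduced (cathode); E°cell = +1.493 − (−0.416) = +1.909 V with n = 3.
At equilibrium E = 0, so log K = nE°cell / 0.0592 = (3)(+1.909) / 0.0592 = 96.7.

log K = 96.7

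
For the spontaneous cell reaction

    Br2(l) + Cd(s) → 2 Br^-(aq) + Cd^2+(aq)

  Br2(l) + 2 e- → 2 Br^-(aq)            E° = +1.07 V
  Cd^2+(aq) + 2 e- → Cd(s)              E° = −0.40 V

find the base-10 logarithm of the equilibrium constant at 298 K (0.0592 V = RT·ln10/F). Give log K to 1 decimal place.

log K = 49.7

The Br₂/Br⁻ couple is reduced (cathode); E°cell = +1.07 − (−0.40) = +1.47 V with n = 2.
At equilibrium E = 0, so log K = nE°cell / 0.0592 = (2)(+1.47) / 0.0592 = 49.7.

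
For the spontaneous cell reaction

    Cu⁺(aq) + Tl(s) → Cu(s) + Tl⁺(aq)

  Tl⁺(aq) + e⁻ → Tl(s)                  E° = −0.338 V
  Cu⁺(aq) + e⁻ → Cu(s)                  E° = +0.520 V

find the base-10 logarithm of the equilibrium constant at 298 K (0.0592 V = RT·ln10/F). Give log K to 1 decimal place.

The Cu⁺/Cu couple is reduced (cathode); E°cell = +0.520 − (−0.338) = +0.858 V with n = 1.
At equilibrium E = 0, so log K = nE°cell / 0.0592 = (1)(+0.858) / 0.0592 = 14.5.

log K = 14.5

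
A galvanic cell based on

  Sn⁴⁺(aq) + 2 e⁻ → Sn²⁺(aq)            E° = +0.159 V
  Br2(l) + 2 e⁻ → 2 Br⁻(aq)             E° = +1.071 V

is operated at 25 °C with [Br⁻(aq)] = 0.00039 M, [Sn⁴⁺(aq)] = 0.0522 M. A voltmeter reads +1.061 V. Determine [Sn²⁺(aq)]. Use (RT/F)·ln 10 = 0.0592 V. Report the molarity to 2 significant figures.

With Br₂/Br⁻ at the cathode and Sn⁴⁺/Sn²⁺ at the anode, E°cell = +1.071 − (+0.159) = +0.912 V (n = 2).
Since E = E° − (0.0592/n)·log Q, log Q = n(E° − E)/0.0592 = −5.034.
Balancing electrons gives Br2(l) + Sn²⁺(aq) → 2 Br⁻(aq) + Sn⁴⁺(aq); thus Q = ([Br⁻(aq)]^2·[Sn⁴⁺(aq)]) / [Sn²⁺(aq)].
Isolating [Sn²⁺(aq)] in Q = 10^{−5.034} yields log [Sn²⁺(aq)] = −3.066, i.e. 0.00086 M.

0.00086 M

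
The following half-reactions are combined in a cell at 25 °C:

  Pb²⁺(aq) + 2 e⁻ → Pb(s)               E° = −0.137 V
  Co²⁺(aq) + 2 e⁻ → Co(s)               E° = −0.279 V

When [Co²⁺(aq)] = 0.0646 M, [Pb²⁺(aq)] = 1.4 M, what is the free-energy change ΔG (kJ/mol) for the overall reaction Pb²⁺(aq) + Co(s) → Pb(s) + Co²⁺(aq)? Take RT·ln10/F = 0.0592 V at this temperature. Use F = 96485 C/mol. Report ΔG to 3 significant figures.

−35.0 kJ/mol

With Pb²⁺/Pb reduced at the cathode, E°cell = −0.137 − (−0.279) = +0.142 V and n = 2.
The reaction quotient is [Co²⁺(aq)] / [Pb²⁺(aq)] = 0.0461; by Nernst, E = +0.142 − (0.0592/2)(−1.336) = +0.1815 V.
ΔG = −nFE = −(2)(96485)(+0.1815) J/mol = −35.0 kJ/mol.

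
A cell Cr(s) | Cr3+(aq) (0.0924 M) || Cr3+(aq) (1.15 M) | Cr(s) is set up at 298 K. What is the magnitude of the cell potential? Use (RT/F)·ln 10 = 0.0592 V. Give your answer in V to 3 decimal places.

For a concentration cell E°cell = 0, since both electrodes use the same couple.
The compartment with the higher Cr3+(aq) concentration (1.15 M) acts as the cathode; ions are reduced there and produced at the dilute (0.0924 M) anode.
With n = 3, Ecell = −(0.0592/3)·log([dilute]/[conc]) = −(0.0592/3)·log(0.0924/1.15) = +0.022 V.

0.022 V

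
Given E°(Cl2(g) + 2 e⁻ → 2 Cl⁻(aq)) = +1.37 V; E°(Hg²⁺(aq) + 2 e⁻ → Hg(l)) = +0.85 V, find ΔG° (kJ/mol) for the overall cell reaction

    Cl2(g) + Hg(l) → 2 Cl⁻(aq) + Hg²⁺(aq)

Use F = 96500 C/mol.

−100 kJ/mol

In the reaction as written Cl2(g) is reduced, so the Cl₂/Cl⁻ couple is the cathode and Hg²⁺/Hg is the anode.
E°cell = +1.37 − (+0.85) = +0.52 V; balancing electrons gives n = 2.
ΔG° = −nFE°cell = −(2)(96500)(+0.52) J/mol = −100 kJ/mol.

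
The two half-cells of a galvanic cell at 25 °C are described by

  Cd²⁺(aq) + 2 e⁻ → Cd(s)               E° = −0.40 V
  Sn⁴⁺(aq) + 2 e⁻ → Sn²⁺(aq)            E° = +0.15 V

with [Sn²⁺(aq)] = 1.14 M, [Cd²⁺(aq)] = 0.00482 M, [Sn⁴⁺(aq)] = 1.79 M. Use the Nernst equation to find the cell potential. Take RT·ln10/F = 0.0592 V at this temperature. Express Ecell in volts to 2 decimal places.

+0.62 V

Since E°(Sn⁴⁺/Sn²⁺) > E°(Cd²⁺/Cd), Sn⁴⁺/Sn²⁺ serves as the cathode.
E°cell = +0.15 − (−0.40) = +0.55 V, with n = 2 electrons transferred.
The balanced reaction is Sn⁴⁺(aq) + Cd(s) → Sn²⁺(aq) + Cd²⁺(aq), so Q = ([Sn²⁺(aq)]·[Cd²⁺(aq)]) / [Sn⁴⁺(aq)] = 0.00307 and log Q = −2.513.
Applying E = E° − (RT ln10/nF)·log Q gives +0.55 − (0.0592/2)(−2.513) = +0.62 V.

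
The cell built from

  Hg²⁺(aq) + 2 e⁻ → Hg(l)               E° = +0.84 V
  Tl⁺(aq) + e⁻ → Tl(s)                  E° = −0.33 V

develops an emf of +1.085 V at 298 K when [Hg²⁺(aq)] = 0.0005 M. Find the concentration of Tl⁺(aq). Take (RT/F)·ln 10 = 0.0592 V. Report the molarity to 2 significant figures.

0.61 M

The Hg²⁺/Hg couple has the larger reduction potential, so it is the cathode: E°cell = +0.84 − (−0.33) = +1.17 V and n = 2.
From the Nernst equation, log Q = n(E° − E)/0.0592 = 2·(+1.17 − (+1.085))/0.0592 = 2.872.
Balancing electrons gives Hg²⁺(aq) + 2 Tl(s) → Hg(l) + 2 Tl⁺(aq); thus Q = [Tl⁺(aq)]^2 / [Hg²⁺(aq)].
Substituting the known concentrations and solving, log [Tl⁺(aq)] = −0.215 and [Tl⁺(aq)] = 0.61 M.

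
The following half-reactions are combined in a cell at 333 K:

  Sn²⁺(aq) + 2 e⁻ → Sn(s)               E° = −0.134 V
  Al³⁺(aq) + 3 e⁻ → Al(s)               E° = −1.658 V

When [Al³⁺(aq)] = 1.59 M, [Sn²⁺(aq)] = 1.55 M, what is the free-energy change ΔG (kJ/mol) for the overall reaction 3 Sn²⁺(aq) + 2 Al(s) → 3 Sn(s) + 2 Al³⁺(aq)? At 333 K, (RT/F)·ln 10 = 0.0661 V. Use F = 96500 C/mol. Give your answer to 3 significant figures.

−883 kJ/mol

With Sn²⁺/Sn reduced at the cathode, E°cell = −0.134 − (−1.658) = +1.524 V and n = 6.
Q = [Al³⁺(aq)]^2 / [Sn²⁺(aq)]^3 = 0.679, so log Q = −0.168 and E = +1.524 − (0.0661/6)(−0.168) = +1.5259 V.
Then ΔG = −nFE = −6 × 96500 × +1.5259 J/mol = −883 kJ/mol.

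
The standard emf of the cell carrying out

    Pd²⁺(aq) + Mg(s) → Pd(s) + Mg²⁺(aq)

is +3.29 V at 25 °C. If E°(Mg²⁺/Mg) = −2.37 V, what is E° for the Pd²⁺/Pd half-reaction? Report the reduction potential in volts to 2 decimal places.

In the reaction as written the Pd²⁺/Pd couple is reduced (cathode) and Mg²⁺/Mg is oxidized (anode), so E°cell = E°(Pd²⁺/Pd) − E°(Mg²⁺/Mg).
E°(Pd²⁺/Pd) = E°cell + E°(anode) = +3.29 + (−2.37) = +0.92 V.

+0.92 V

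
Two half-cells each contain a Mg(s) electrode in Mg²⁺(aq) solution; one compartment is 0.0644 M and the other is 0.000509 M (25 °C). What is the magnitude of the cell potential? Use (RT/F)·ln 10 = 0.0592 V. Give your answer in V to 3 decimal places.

0.062 V

For a concentration cell E°cell = 0, since both electrodes use the same couple.
The compartment with the higher Mg²⁺(aq) concentration (0.0644 M) acts as the cathode; ions are reduced there and produced at the dilute (0.000509 M) anode.
With n = 2, Ecell = −(0.0592/2)·log([dilute]/[conc]) = −(0.0592/2)·log(0.000509/0.0644) = +0.062 V.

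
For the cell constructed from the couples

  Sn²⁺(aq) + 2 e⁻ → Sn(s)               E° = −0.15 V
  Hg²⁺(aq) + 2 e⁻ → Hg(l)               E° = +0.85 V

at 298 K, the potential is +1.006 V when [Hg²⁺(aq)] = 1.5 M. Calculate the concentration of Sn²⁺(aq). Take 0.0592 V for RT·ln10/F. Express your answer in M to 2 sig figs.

0.94 M

With Hg²⁺/Hg at the cathode and Sn²⁺/Sn at the anode, E°cell = +0.85 − (−0.15) = +1.00 V (n = 2).
Since E = E° − (0.0592/n)·log Q, log Q = n(E° − E)/0.0592 = −0.203.
Balancing electrons gives Hg²⁺(aq) + Sn(s) → Hg(l) + Sn²⁺(aq); thus Q = [Sn²⁺(aq)] / [Hg²⁺(aq)].
Solving for the unknown gives log [Sn²⁺(aq)] = −0.027, so [Sn²⁺(aq)] ≈ 0.94 M.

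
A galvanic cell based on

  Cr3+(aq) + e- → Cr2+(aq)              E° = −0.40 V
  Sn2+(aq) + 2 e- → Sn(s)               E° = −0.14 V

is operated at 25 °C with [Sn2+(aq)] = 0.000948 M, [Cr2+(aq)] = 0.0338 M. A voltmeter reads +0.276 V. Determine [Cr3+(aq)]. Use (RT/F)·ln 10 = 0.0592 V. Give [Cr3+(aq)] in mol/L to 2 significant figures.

With Sn²⁺/Sn at the cathode and Cr³⁺/Cr²⁺ at the anode, E°cell = −0.14 − (−0.40) = +0.26 V (n = 2).
Since E = E° − (0.0592/n)·log Q, log Q = n(E° − E)/0.0592 = −0.541.
The balanced reaction is Sn2+(aq) + 2 Cr2+(aq) → Sn(s) + 2 Cr3+(aq), so Q = [Cr3+(aq)]^2 / ([Sn2+(aq)]·[Cr2+(aq)]^2).
Solving for the unknown gives log [Cr3+(aq)] = −3.253, so [Cr3+(aq)] ≈ 0.00056 M.

0.00056 M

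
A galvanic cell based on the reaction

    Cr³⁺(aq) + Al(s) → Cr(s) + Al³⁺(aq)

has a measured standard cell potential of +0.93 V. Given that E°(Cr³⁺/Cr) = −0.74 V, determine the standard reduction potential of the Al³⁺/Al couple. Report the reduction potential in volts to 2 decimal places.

−1.67 V

In the reaction as written the Cr³⁺/Cr couple is reduced (cathode) and Al³⁺/Al is oxidized (anode), so E°cell = E°(Cr³⁺/Cr) − E°(Al³⁺/Al).
E°(Al³⁺/Al) = E°(cathode) − E°cell = −0.74 − (+0.93) = −1.67 V.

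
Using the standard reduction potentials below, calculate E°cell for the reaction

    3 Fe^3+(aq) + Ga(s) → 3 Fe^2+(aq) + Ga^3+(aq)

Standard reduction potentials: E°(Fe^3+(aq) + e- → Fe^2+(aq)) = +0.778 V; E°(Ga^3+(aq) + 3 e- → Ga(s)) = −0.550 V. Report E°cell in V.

In the reaction as written, Fe^3+(aq) is reduced (cathode) and Ga^3+(aq) is produced by oxidation at the anode.
E°cell = E°(cathode) − E°(anode) = +0.778 − (−0.550) = +1.328 V.

+1.328 V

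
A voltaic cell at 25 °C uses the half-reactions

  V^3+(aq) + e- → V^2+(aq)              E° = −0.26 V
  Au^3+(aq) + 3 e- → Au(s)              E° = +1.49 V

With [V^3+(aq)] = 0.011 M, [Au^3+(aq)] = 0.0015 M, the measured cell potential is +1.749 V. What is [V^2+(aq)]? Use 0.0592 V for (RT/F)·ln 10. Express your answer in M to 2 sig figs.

With Au³⁺/Au at the cathode and V³⁺/V²⁺ at the anode, E°cell = +1.49 − (−0.26) = +1.75 V (n = 3).
From the Nernst equation, log Q = n(E° − E)/0.0592 = 3·(+1.75 − (+1.749))/0.0592 = 0.051.
For Au^3+(aq) + 3 V^2+(aq) → Au(s) + 3 V^3+(aq), the reaction quotient is Q = [V^3+(aq)]^3 / ([Au^3+(aq)]·[V^2+(aq)]^3).
Isolating [V^2+(aq)] in Q = 10^{0.051} yields log [V^2+(aq)] = −1.034, i.e. 0.092 M.

0.092 M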